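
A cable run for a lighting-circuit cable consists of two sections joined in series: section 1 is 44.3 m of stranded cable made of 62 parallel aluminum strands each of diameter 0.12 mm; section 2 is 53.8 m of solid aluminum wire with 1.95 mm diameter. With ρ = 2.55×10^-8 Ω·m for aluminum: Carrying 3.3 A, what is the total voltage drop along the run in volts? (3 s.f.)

6.83 V

Section 1: A_strand = π(6.0000e-05)² = 1.131e-08 m²; R₁ = ρL/(N·A_s) = (2.55×10^-8)(44.3)/(62×1.131e-08) = 1.611 Ω
Section 2: A = π(d/2)² = π(9.7500e-04 m)² = 2.986e-06 m²
R₂ = (2.55×10^-8)(53.8)/(2.986e-06) = 0.4594 Ω
R = R₁ + R₂ = 2.07 Ω
V = IR = 3.3 × 2.07 = 6.83 V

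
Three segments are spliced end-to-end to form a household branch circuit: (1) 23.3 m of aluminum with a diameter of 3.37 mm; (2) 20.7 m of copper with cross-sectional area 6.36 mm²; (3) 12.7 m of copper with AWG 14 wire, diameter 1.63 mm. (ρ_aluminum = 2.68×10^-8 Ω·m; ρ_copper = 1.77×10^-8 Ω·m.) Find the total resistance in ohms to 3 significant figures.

Seg 1: A = π(d/2)² = π(1.6850e-03 m)² = 8.920e-06 m²
R_1 = (2.68×10^-8)(23.3)/(8.920e-06) = 0.07001 Ω
Seg 2: A = 6.36 mm² = 6.360e-06 m²
R_2 = (1.77×10^-8)(20.7)/(6.360e-06) = 0.05761 Ω
Seg 3: A = π(1.63/2 mm)² = π(8.1500e-04 m)² = 2.087e-06 m²
R_3 = (1.77×10^-8)(12.7)/(2.087e-06) = 0.1077 Ω
R_total = R_1 + R_2 + R_3 = 0.235 Ω

0.235 Ω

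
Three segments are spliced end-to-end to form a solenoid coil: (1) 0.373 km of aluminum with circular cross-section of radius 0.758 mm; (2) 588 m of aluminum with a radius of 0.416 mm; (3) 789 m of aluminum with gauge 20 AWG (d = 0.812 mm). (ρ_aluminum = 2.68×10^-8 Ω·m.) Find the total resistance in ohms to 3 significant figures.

75.4 Ω

Seg 1: A = πr² = π(7.5800e-04 m)² = 1.805e-06 m²
R_1 = (2.68×10^-8)(373)/(1.805e-06) = 5.538 Ω
Seg 2: A = πr² = π(4.1600e-04 m)² = 5.437e-07 m²
R_2 = (2.68×10^-8)(588)/(5.437e-07) = 28.99 Ω
Seg 3: A = π(0.812/2 mm)² = π(4.0600e-04 m)² = 5.178e-07 m²
R_3 = (2.68×10^-8)(789)/(5.178e-07) = 40.83 Ω
R_total = R_1 + R_2 + R_3 = 75.4 Ω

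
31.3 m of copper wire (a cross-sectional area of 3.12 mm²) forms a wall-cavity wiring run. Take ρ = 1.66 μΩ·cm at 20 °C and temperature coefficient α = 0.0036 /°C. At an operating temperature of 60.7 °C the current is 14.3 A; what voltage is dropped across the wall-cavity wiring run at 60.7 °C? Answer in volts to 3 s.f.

ρ = 1.66 μΩ·cm = 1.66×10^-8 Ω·m
A = 3.12 mm² = 3.120e-06 m²
R₍20₎ = ρL/A = (1.66×10^-8)(31.3)/(3.120e-06) = 0.1665 Ω
R₍60.7₎ = R₍20₎(1 + αΔT) = 0.1665 × (1 + 0.0036×40.7) = 0.1909 Ω
V = IR = 14.3 × 0.1909 = 2.73 V

2.73 V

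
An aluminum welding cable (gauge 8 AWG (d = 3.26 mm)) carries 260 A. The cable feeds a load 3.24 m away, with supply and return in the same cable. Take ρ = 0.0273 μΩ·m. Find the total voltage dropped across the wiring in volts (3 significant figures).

5.51 V

ρ = 0.0273 μΩ·m = 2.73×10^-8 Ω·m
A = π(3.26/2 mm)² = π(1.6300e-03 m)² = 8.347e-06 m²
Total conductor length (both ways) L = 2 × 3.24 = 6.48 m
R = ρL/A = (2.73×10^-8)(6.48)/(8.347e-06) = 0.02119 Ω
V = IR = 260 × 0.02119 = 5.51 V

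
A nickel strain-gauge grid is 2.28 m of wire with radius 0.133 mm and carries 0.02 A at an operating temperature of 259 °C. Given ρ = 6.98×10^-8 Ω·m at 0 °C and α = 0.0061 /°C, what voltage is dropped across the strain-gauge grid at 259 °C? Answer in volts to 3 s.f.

0.148 V

A = πr² = π(1.3300e-04 m)² = 5.557e-08 m²
R₍0₎ = ρL/A = (6.98×10^-8)(2.28)/(5.557e-08) = 2.864 Ω
R₍259₎ = R₍0₎(1 + αΔT) = 2.864 × (1 + 0.0061×259) = 7.388 Ω
V = IR = 0.02 × 7.388 = 0.148 V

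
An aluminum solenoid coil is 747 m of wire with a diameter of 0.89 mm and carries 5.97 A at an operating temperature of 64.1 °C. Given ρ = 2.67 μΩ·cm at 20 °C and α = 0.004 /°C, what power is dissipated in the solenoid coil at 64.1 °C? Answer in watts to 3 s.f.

1340 W

ρ = 2.67 μΩ·cm = 2.67×10^-8 Ω·m
A = π(d/2)² = π(4.4500e-04 m)² = 6.221e-07 m²
R₍20₎ = ρL/A = (2.67×10^-8)(747)/(6.221e-07) = 32.06 Ω
R₍64.1₎ = R₍20₎(1 + αΔT) = 32.06 × (1 + 0.004×44.1) = 37.72 Ω
P = I²R = (5.97)² × 37.72 = 1340 W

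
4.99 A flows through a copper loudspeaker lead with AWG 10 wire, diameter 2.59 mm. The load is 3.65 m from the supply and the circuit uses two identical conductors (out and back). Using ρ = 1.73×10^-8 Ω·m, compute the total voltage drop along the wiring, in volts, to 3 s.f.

A = π(2.59/2 mm)² = π(1.2950e-03 m)² = 5.269e-06 m²
Total conductor length (both ways) L = 2 × 3.65 = 7.3 m
R = ρL/A = (1.73×10^-8)(7.3)/(5.269e-06) = 0.02397 Ω
V = IR = 4.99 × 0.02397 = 0.120 V

0.120 V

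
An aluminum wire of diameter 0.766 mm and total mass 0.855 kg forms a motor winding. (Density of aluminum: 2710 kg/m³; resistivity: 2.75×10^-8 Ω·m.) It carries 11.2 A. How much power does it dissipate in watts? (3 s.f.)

5120 W

A = π(d/2)² = π(3.8300e-04 m)² = 4.6084e-07 m²
L = m/(density·A) = 0.855/(2710×4.6084e-07) = 684.6 m
R = ρL/A = (2.75×10^-8)(684.6)/(4.6084e-07) = 40.85 Ω
P = I²R = (11.2)² × 40.85 = 5120 W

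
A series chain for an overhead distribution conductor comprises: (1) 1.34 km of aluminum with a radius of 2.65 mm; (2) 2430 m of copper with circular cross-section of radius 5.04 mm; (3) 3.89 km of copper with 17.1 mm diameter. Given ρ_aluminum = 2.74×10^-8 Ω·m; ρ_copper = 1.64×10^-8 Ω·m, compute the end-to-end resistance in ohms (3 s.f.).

Seg 1: A = πr² = π(2.6500e-03 m)² = 2.206e-05 m²
R_1 = (2.74×10^-8)(1340)/(2.206e-05) = 1.664 Ω
Seg 2: A = πr² = π(5.0400e-03 m)² = 7.980e-05 m²
R_2 = (1.64×10^-8)(2430)/(7.980e-05) = 0.4994 Ω
Seg 3: A = π(d/2)² = π(8.5500e-03 m)² = 2.297e-04 m²
R_3 = (1.64×10^-8)(3890)/(2.297e-04) = 0.2778 Ω
R_total = R_1 + R_2 + R_3 = 2.44 Ω

2.44 Ω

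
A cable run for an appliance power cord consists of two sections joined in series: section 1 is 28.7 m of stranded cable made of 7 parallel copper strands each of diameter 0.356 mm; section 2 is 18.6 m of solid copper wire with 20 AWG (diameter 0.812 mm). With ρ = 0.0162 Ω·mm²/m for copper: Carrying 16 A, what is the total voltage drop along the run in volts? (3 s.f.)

ρ = 0.0162 Ω·mm²/m = 1.62×10^-8 Ω·m
Section 1: A_strand = π(1.7800e-04)² = 9.954e-08 m²; R₁ = ρL/(N·A_s) = (1.62×10^-8)(28.7)/(7×9.954e-08) = 0.6673 Ω
Section 2: A = π(0.812/2 mm)² = π(4.0600e-04 m)² = 5.178e-07 m²
R₂ = (1.62×10^-8)(18.6)/(5.178e-07) = 0.5819 Ω
R = R₁ + R₂ = 1.249 Ω
V = IR = 16 × 1.249 = 20.0 V

20.0 V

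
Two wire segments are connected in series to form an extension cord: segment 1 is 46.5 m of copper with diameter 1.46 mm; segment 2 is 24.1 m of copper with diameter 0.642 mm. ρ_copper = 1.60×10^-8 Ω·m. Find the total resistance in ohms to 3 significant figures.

Segment 1: A = π(d/2)² = π(7.3000e-04 m)² = 1.674e-06 m²
R₁ = ρL/A = (1.60×10^-8)(46.5)/(1.674e-06) = 0.4444 Ω
Segment 2: A = π(d/2)² = π(3.2100e-04 m)² = 3.237e-07 m²
R₂ = (1.60×10^-8)(24.1)/(3.237e-07) = 1.191 Ω
R = R₁ + R₂ = 1.64 Ω

1.64 Ω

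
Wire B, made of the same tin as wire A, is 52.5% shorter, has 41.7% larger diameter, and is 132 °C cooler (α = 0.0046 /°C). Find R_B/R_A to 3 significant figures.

R ∝ ρL/d² with ρ ∝ (1+αΔT), so R_B/R_A = (1 − 52.5/100) × (1 + 41.7/100)⁻² × (1 − 0.0046×132)
= 0.475 × 0.498 × 0.3928 = 0.0929

0.0929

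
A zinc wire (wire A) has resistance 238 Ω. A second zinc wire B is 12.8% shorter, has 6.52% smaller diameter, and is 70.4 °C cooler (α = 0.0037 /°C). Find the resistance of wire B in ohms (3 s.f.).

176 Ω

R ∝ ρL/d² with ρ ∝ (1+αΔT), so R_B/R_A = (1 − 12.8/100) × (1 − 6.52/100)⁻² × (1 − 0.0037×70.4)
= 0.872 × 1.144 × 0.7395 = 0.7379
R_B = 0.7379 × 238 = 176 Ω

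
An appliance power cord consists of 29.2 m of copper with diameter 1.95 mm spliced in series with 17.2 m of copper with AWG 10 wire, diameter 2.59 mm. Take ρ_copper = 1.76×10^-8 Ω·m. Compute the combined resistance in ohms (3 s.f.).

Segment 1: A = π(d/2)² = π(9.7500e-04 m)² = 2.986e-06 m²
R₁ = ρL/A = (1.76×10^-8)(29.2)/(2.986e-06) = 0.1721 Ω
Segment 2: A = π(2.59/2 mm)² = π(1.2950e-03 m)² = 5.269e-06 m²
R₂ = (1.76×10^-8)(17.2)/(5.269e-06) = 0.05746 Ω
R = R₁ + R₂ = 0.230 Ω

0.230 Ω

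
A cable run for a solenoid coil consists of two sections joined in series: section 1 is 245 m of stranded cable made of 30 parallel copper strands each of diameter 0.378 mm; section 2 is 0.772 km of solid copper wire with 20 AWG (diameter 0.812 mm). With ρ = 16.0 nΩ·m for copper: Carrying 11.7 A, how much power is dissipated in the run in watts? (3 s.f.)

3420 W

ρ = 16.0 nΩ·m = 1.60×10^-8 Ω·m
Section 1: A_strand = π(1.8900e-04)² = 1.122e-07 m²; R₁ = ρL/(N·A_s) = (1.60×10^-8)(245)/(30×1.122e-07) = 1.164 Ω
Section 2: A = π(0.812/2 mm)² = π(4.0600e-04 m)² = 5.178e-07 m²
R₂ = (1.60×10^-8)(772)/(5.178e-07) = 23.85 Ω
R = R₁ + R₂ = 25.02 Ω
P = I²R = (11.7)² × 25.02 = 3420 W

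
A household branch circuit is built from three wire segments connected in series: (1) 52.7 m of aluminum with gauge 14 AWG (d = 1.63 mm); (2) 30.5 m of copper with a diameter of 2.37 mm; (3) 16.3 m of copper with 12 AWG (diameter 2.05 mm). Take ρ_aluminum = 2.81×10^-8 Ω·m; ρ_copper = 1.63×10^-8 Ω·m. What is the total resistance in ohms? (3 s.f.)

0.903 Ω

Seg 1: A = π(1.63/2 mm)² = π(8.1500e-04 m)² = 2.087e-06 m²
R_1 = (2.81×10^-8)(52.7)/(2.087e-06) = 0.7097 Ω
Seg 2: A = π(d/2)² = π(1.1850e-03 m)² = 4.412e-06 m²
R_2 = (1.63×10^-8)(30.5)/(4.412e-06) = 0.1127 Ω
Seg 3: A = π(2.05/2 mm)² = π(1.0250e-03 m)² = 3.301e-06 m²
R_3 = (1.63×10^-8)(16.3)/(3.301e-06) = 0.0805 Ω
R_total = R_1 + R_2 + R_3 = 0.903 Ω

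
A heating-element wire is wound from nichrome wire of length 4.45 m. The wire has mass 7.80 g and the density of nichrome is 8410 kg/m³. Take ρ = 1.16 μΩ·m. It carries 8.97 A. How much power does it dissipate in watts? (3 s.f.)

1990 W

ρ = 1.16 μΩ·m = 1.16×10^-6 Ω·m
A = m/(density·L) = 0.0078/(8410×4.45) = 2.0842e-07 m²
R = ρL/A = (1.16×10^-6)(4.45)/(2.0842e-07) = 24.77 Ω
P = I²R = (8.97)² × 24.77 = 1990 W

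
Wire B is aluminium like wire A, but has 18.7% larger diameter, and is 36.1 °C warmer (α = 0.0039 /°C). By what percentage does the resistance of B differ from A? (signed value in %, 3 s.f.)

R ∝ ρL/d² with ρ ∝ (1+αΔT), so R_B/R_A = (1 + 18.7/100)⁻² × (1 + 0.0039×36.1)
= 0.7097 × 1.141 = 0.8097
(R_B − R_A)/R_A = 0.8097 − 1 = -19.0%

-19.0%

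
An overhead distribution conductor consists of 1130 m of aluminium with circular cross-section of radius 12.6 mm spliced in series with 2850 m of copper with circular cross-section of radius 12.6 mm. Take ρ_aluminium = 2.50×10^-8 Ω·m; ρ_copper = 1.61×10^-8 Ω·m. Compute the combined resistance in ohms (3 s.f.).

0.149 Ω

Segment 1: A = πr² = π(1.2600e-02 m)² = 4.988e-04 m²
R₁ = ρL/A = (2.50×10^-8)(1130)/(4.988e-04) = 0.05664 Ω
R₂ = (1.61×10^-8)(2850)/(4.988e-04) = 0.092 Ω
R = R₁ + R₂ = 0.149 Ω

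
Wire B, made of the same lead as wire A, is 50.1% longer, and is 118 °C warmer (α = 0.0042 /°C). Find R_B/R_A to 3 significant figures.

R ∝ ρL/d² with ρ ∝ (1+αΔT), so R_B/R_A = (1 + 50.1/100) × (1 + 0.0042×118)
= 1.501 × 1.496 = 2.24

2.24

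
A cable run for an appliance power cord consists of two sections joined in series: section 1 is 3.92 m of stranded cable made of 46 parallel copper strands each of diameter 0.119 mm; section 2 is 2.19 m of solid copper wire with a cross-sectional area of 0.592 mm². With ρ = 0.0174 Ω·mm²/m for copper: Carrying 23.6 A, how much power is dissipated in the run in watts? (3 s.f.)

110 W

ρ = 0.0174 Ω·mm²/m = 1.74×10^-8 Ω·m
Section 1: A_strand = π(5.9500e-05)² = 1.112e-08 m²; R₁ = ρL/(N·A_s) = (1.74×10^-8)(3.92)/(46×1.112e-08) = 0.1333 Ω
Section 2: A = 0.592 mm² = 5.920e-07 m²
R₂ = (1.74×10^-8)(2.19)/(5.920e-07) = 0.06437 Ω
R = R₁ + R₂ = 0.1977 Ω
P = I²R = (23.6)² × 0.1977 = 110 W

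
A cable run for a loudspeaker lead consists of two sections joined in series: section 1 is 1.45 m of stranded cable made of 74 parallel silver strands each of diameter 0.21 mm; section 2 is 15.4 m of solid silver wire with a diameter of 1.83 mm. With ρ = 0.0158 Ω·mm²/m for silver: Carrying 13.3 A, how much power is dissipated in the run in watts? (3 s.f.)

17.9 W

ρ = 0.0158 Ω·mm²/m = 1.58×10^-8 Ω·m
Section 1: A_strand = π(1.0500e-04)² = 3.464e-08 m²; R₁ = ρL/(N·A_s) = (1.58×10^-8)(1.45)/(74×3.464e-08) = 0.008939 Ω
Section 2: A = π(d/2)² = π(9.1500e-04 m)² = 2.630e-06 m²
R₂ = (1.58×10^-8)(15.4)/(2.630e-06) = 0.09251 Ω
R = R₁ + R₂ = 0.1014 Ω
P = I²R = (13.3)² × 0.1014 = 17.9 W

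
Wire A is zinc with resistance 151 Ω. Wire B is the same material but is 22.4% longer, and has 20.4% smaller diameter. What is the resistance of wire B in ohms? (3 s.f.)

R ∝ L/d², so R_B/R_A = (1 + 22.4/100) × (1 − 20.4/100)⁻²
= 1.224 × 1.578 = 1.932
R_B = 1.932 × 151 = 292 Ω

292 Ω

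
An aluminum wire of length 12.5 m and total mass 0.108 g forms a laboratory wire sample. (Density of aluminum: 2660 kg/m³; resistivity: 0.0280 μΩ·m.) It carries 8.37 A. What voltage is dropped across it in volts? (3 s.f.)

ρ = 0.0280 μΩ·m = 2.80×10^-8 Ω·m
A = m/(density·L) = 1.080×10^-4/(2660×12.5) = 3.2481e-09 m²
R = ρL/A = (2.80×10^-8)(12.5)/(3.2481e-09) = 107.8 Ω
V = IR = 8.37 × 107.8 = 902 V

902 V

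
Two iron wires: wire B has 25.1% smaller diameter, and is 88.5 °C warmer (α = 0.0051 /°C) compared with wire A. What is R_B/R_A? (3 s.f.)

2.59

R ∝ ρL/d² with ρ ∝ (1+αΔT), so R_B/R_A = (1 − 25.1/100)⁻² × (1 + 0.0051×88.5)
= 1.782 × 1.451 = 2.59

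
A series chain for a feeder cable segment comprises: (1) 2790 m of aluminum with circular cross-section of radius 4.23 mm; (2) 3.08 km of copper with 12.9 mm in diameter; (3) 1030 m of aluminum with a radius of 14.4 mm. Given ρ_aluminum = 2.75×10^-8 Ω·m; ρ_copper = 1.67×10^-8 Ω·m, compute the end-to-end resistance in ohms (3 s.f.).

Seg 1: A = πr² = π(4.2300e-03 m)² = 5.621e-05 m²
R_1 = (2.75×10^-8)(2790)/(5.621e-05) = 1.365 Ω
Seg 2: A = π(d/2)² = π(6.4500e-03 m)² = 1.307e-04 m²
R_2 = (1.67×10^-8)(3080)/(1.307e-04) = 0.3935 Ω
Seg 3: A = πr² = π(1.4400e-02 m)² = 6.514e-04 m²
R_3 = (2.75×10^-8)(1030)/(6.514e-04) = 0.04348 Ω
R_total = R_1 + R_2 + R_3 = 1.80 Ω

1.80 Ω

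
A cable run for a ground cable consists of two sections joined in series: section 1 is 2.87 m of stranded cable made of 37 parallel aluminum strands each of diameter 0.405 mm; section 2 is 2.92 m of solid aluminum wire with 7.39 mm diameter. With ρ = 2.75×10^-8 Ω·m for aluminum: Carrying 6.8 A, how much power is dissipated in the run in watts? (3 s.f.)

Section 1: A_strand = π(2.0250e-04)² = 1.288e-07 m²; R₁ = ρL/(N·A_s) = (2.75×10^-8)(2.87)/(37×1.288e-07) = 0.01656 Ω
Section 2: A = π(d/2)² = π(3.6950e-03 m)² = 4.289e-05 m²
R₂ = (2.75×10^-8)(2.92)/(4.289e-05) = 0.001872 Ω
R = R₁ + R₂ = 0.01843 Ω
P = I²R = (6.8)² × 0.01843 = 0.852 W

0.852 W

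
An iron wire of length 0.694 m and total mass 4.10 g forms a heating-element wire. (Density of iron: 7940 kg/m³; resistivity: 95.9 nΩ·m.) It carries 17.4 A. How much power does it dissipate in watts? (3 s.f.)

ρ = 95.9 nΩ·m = 9.59×10^-8 Ω·m
A = m/(density·L) = 0.0041/(7940×0.694) = 7.4405e-07 m²
R = ρL/A = (9.59×10^-8)(0.694)/(7.4405e-07) = 0.08945 Ω
P = I²R = (17.4)² × 0.08945 = 27.1 W

27.1 W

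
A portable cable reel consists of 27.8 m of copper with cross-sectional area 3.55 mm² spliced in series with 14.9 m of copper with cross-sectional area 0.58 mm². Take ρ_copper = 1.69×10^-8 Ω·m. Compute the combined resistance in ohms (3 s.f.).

0.566 Ω

Segment 1: A = 3.55 mm² = 3.550e-06 m²
R₁ = ρL/A = (1.69×10^-8)(27.8)/(3.550e-06) = 0.1323 Ω
Segment 2: A = 0.58 mm² = 5.800e-07 m²
R₂ = (1.69×10^-8)(14.9)/(5.800e-07) = 0.4342 Ω
R = R₁ + R₂ = 0.566 Ω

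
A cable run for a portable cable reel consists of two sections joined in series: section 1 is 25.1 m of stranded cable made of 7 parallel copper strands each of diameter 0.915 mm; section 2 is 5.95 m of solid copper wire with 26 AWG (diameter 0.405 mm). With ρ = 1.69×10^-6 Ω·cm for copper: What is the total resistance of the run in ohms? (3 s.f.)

ρ = 1.69×10^-6 Ω·cm = 1.69×10^-8 Ω·m
Section 1: A_strand = π(4.5750e-04)² = 6.576e-07 m²; R₁ = ρL/(N·A_s) = (1.69×10^-8)(25.1)/(7×6.576e-07) = 0.09216 Ω
Section 2: A = π(0.405/2 mm)² = π(2.0250e-04 m)² = 1.288e-07 m²
R₂ = (1.69×10^-8)(5.95)/(1.288e-07) = 0.7806 Ω
R = R₁ + R₂ = 0.873 Ω

0.873 Ω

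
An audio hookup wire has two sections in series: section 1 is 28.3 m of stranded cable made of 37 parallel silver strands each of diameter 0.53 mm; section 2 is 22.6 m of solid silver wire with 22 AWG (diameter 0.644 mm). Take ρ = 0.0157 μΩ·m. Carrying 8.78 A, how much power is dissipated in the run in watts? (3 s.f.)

ρ = 0.0157 μΩ·m = 1.57×10^-8 Ω·m
Section 1: A_strand = π(2.6500e-04)² = 2.206e-07 m²; R₁ = ρL/(N·A_s) = (1.57×10^-8)(28.3)/(37×2.206e-07) = 0.05443 Ω
Section 2: A = π(0.644/2 mm)² = π(3.2200e-04 m)² = 3.257e-07 m²
R₂ = (1.57×10^-8)(22.6)/(3.257e-07) = 1.089 Ω
R = R₁ + R₂ = 1.144 Ω
P = I²R = (8.78)² × 1.144 = 88.2 W

88.2 W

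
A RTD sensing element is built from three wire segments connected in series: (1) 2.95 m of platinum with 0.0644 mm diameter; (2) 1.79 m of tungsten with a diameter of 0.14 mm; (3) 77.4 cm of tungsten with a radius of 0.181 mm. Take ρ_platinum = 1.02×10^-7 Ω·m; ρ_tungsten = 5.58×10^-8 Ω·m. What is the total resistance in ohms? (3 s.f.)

99.3 Ω

Seg 1: A = π(d/2)² = π(3.2200e-05 m)² = 3.257e-09 m²
R_1 = (1.02×10^-7)(2.95)/(3.257e-09) = 92.38 Ω
Seg 2: A = π(d/2)² = π(7.0000e-05 m)² = 1.539e-08 m²
R_2 = (5.58×10^-8)(1.79)/(1.539e-08) = 6.488 Ω
Seg 3: A = πr² = π(1.8100e-04 m)² = 1.029e-07 m²
R_3 = (5.58×10^-8)(0.774)/(1.029e-07) = 0.4196 Ω
R_total = R_1 + R_2 + R_3 = 99.3 Ω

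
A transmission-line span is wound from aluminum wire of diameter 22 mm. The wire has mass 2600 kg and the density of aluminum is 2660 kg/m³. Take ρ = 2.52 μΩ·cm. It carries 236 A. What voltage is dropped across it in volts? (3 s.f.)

40.2 V

ρ = 2.52 μΩ·cm = 2.52×10^-8 Ω·m
A = π(d/2)² = π(1.1000e-02 m)² = 3.8013e-04 m²
L = m/(density·A) = 2600/(2660×3.8013e-04) = 2571 m
R = ρL/A = (2.52×10^-8)(2571)/(3.8013e-04) = 0.1705 Ω
V = IR = 236 × 0.1705 = 40.2 V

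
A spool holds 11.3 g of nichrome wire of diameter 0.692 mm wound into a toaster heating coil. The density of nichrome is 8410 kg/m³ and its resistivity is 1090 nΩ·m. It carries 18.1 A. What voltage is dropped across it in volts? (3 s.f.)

ρ = 1090 nΩ·m = 1.09×10^-6 Ω·m
A = π(d/2)² = π(3.4600e-04 m)² = 3.7610e-07 m²
L = m/(density·A) = 0.0113/(8410×3.7610e-07) = 3.573 m
R = ρL/A = (1.09×10^-6)(3.573)/(3.7610e-07) = 10.35 Ω
V = IR = 18.1 × 10.35 = 187 V

187 V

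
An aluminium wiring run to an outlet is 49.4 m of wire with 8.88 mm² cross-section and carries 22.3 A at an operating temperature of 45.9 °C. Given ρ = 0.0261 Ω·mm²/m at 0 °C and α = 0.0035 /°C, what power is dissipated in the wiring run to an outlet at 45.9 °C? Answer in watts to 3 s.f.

ρ = 0.0261 Ω·mm²/m = 2.61×10^-8 Ω·m
A = 8.88 mm² = 8.880e-06 m²
R₍0₎ = ρL/A = (2.61×10^-8)(49.4)/(8.880e-06) = 0.1452 Ω
R₍45.9₎ = R₍0₎(1 + αΔT) = 0.1452 × (1 + 0.0035×45.9) = 0.1685 Ω
P = I²R = (22.3)² × 0.1685 = 83.8 W

83.8 W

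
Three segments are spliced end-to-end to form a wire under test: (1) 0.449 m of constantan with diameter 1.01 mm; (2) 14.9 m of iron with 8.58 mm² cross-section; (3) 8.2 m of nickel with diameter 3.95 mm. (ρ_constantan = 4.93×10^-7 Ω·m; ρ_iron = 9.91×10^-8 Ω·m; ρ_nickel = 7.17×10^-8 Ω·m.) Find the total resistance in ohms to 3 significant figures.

Seg 1: A = π(d/2)² = π(5.0500e-04 m)² = 8.012e-07 m²
R_1 = (4.93×10^-7)(0.449)/(8.012e-07) = 0.2763 Ω
Seg 2: A = 8.58 mm² = 8.580e-06 m²
R_2 = (9.91×10^-8)(14.9)/(8.580e-06) = 0.1721 Ω
Seg 3: A = π(d/2)² = π(1.9750e-03 m)² = 1.225e-05 m²
R_3 = (7.17×10^-8)(8.2)/(1.225e-05) = 0.04798 Ω
R_total = R_1 + R_2 + R_3 = 0.496 Ω

0.496 Ω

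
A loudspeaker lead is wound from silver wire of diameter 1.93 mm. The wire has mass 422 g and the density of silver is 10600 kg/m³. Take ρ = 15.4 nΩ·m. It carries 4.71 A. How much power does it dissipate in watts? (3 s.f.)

ρ = 15.4 nΩ·m = 1.54×10^-8 Ω·m
A = π(d/2)² = π(9.6500e-04 m)² = 2.9255e-06 m²
L = m/(density·A) = 0.422/(10600×2.9255e-06) = 13.61 m
R = ρL/A = (1.54×10^-8)(13.61)/(2.9255e-06) = 0.07163 Ω
P = I²R = (4.71)² × 0.07163 = 1.59 W

1.59 W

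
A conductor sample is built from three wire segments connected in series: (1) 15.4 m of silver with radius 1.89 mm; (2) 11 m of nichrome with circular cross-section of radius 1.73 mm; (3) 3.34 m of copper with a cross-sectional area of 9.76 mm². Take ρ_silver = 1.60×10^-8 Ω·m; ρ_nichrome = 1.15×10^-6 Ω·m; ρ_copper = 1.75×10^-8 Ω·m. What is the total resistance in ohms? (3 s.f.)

Seg 1: A = πr² = π(1.8900e-03 m)² = 1.122e-05 m²
R_1 = (1.60×10^-8)(15.4)/(1.122e-05) = 0.02196 Ω
Seg 2: A = πr² = π(1.7300e-03 m)² = 9.402e-06 m²
R_2 = (1.15×10^-6)(11)/(9.402e-06) = 1.345 Ω
Seg 3: A = 9.76 mm² = 9.760e-06 m²
R_3 = (1.75×10^-8)(3.34)/(9.760e-06) = 0.005989 Ω
R_total = R_1 + R_2 + R_3 = 1.37 Ω

1.37 Ω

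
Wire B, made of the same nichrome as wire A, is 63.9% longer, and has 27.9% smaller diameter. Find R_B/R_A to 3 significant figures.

3.15

R ∝ L/d², so R_B/R_A = (1 + 63.9/100) × (1 − 27.9/100)⁻²
= 1.639 × 1.924 = 3.15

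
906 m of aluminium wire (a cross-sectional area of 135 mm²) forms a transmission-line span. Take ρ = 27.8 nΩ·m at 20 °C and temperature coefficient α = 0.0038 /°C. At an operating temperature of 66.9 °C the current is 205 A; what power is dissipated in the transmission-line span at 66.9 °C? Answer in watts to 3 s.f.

ρ = 27.8 nΩ·m = 2.78×10^-8 Ω·m
A = 135 mm² = 1.350e-04 m²
R₍20₎ = ρL/A = (2.78×10^-8)(906)/(1.350e-04) = 0.1866 Ω
R₍66.9₎ = R₍20₎(1 + αΔT) = 0.1866 × (1 + 0.0038×46.9) = 0.2198 Ω
P = I²R = (205)² × 0.2198 = 9240 W

9240 W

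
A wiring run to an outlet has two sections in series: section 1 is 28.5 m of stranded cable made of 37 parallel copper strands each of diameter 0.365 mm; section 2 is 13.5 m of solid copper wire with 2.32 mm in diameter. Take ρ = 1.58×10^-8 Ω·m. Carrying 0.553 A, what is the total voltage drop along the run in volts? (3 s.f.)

0.0922 V

Section 1: A_strand = π(1.8250e-04)² = 1.046e-07 m²; R₁ = ρL/(N·A_s) = (1.58×10^-8)(28.5)/(37×1.046e-07) = 0.1163 Ω
Section 2: A = π(d/2)² = π(1.1600e-03 m)² = 4.227e-06 m²
R₂ = (1.58×10^-8)(13.5)/(4.227e-06) = 0.05046 Ω
R = R₁ + R₂ = 0.1668 Ω
V = IR = 0.553 × 0.1668 = 0.0922 V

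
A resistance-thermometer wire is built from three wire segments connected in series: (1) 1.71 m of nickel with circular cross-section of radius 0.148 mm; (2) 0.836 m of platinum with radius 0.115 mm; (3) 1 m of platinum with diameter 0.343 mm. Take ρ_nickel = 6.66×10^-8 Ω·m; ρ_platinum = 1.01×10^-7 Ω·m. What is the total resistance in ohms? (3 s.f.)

4.78 Ω

Seg 1: A = πr² = π(1.4800e-04 m)² = 6.881e-08 m²
R_1 = (6.66×10^-8)(1.71)/(6.881e-08) = 1.655 Ω
Seg 2: A = πr² = π(1.1500e-04 m)² = 4.155e-08 m²
R_2 = (1.01×10^-7)(0.836)/(4.155e-08) = 2.032 Ω
Seg 3: A = π(d/2)² = π(1.7150e-04 m)² = 9.240e-08 m²
R_3 = (1.01×10^-7)(1)/(9.240e-08) = 1.093 Ω
R_total = R_1 + R_2 + R_3 = 4.78 Ω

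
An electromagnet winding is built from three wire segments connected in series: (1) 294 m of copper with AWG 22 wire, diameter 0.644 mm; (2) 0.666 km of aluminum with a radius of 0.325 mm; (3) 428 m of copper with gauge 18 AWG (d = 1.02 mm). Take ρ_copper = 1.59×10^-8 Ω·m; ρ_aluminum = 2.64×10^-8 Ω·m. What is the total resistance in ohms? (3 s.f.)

75.7 Ω

Seg 1: A = π(0.644/2 mm)² = π(3.2200e-04 m)² = 3.257e-07 m²
R_1 = (1.59×10^-8)(294)/(3.257e-07) = 14.35 Ω
Seg 2: A = πr² = π(3.2500e-04 m)² = 3.318e-07 m²
R_2 = (2.64×10^-8)(666)/(3.318e-07) = 52.99 Ω
Seg 3: A = π(1.02/2 mm)² = π(5.1000e-04 m)² = 8.171e-07 m²
R_3 = (1.59×10^-8)(428)/(8.171e-07) = 8.328 Ω
R_total = R_1 + R_2 + R_3 = 75.7 Ω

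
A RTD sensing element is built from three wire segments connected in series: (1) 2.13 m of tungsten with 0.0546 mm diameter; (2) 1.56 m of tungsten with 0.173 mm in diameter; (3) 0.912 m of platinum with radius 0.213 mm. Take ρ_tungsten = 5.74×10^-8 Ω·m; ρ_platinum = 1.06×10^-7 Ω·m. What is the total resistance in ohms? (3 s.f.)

56.7 Ω

Seg 1: A = π(d/2)² = π(2.7300e-05 m)² = 2.341e-09 m²
R_1 = (5.74×10^-8)(2.13)/(2.341e-09) = 52.22 Ω
Seg 2: A = π(d/2)² = π(8.6500e-05 m)² = 2.351e-08 m²
R_2 = (5.74×10^-8)(1.56)/(2.351e-08) = 3.809 Ω
Seg 3: A = πr² = π(2.1300e-04 m)² = 1.425e-07 m²
R_3 = (1.06×10^-7)(0.912)/(1.425e-07) = 0.6783 Ω
R_total = R_1 + R_2 + R_3 = 56.7 Ω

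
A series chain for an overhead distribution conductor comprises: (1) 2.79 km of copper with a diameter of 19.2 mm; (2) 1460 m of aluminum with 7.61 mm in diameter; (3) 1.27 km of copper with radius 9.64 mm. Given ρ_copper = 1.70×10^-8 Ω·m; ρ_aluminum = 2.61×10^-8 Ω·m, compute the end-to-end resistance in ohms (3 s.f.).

1.08 Ω

Seg 1: A = π(d/2)² = π(9.6000e-03 m)² = 2.895e-04 m²
R_1 = (1.70×10^-8)(2790)/(2.895e-04) = 0.1638 Ω
Seg 2: A = π(d/2)² = π(3.8050e-03 m)² = 4.548e-05 m²
R_2 = (2.61×10^-8)(1460)/(4.548e-05) = 0.8378 Ω
Seg 3: A = πr² = π(9.6400e-03 m)² = 2.919e-04 m²
R_3 = (1.70×10^-8)(1270)/(2.919e-04) = 0.07395 Ω
R_total = R_1 + R_2 + R_3 = 1.08 Ω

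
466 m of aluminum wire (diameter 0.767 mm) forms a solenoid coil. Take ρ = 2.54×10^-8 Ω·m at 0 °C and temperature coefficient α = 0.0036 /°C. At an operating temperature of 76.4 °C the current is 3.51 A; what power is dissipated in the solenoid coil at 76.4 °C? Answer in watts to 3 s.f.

402 W

A = π(d/2)² = π(3.8350e-04 m)² = 4.620e-07 m²
R₍0₎ = ρL/A = (2.54×10^-8)(466)/(4.620e-07) = 25.62 Ω
R₍76.4₎ = R₍0₎(1 + αΔT) = 25.62 × (1 + 0.0036×76.4) = 32.66 Ω
P = I²R = (3.51)² × 32.66 = 402 W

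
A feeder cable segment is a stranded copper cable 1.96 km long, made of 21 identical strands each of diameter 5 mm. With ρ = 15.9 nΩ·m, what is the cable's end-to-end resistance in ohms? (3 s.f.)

0.0756 Ω

ρ = 15.9 nΩ·m = 1.59×10^-8 Ω·m
A_strand = π(2.5000e-03 m)² = 1.963e-05 m²
R_strand = ρL/A = (1.59×10^-8)(1960)/(1.963e-05) = 1.587 Ω
R_total = R_strand/N = 1.587/21 = 0.0756 Ω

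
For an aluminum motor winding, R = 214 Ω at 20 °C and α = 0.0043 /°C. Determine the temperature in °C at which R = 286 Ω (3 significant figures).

R = R₀(1 + α(T − T₀)) ⇒ T = T₀ + (R/R₀ − 1)/α
T = 20 + (286/214 − 1)/0.0043 = 20 + (0.3364)/0.0043 = 98.2 °C

98.2 °C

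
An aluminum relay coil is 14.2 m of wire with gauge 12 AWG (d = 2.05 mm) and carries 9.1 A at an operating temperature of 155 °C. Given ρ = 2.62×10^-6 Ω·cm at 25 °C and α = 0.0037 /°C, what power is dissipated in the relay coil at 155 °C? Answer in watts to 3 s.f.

13.8 W

ρ = 2.62×10^-6 Ω·cm = 2.62×10^-8 Ω·m
A = π(2.05/2 mm)² = π(1.0250e-03 m)² = 3.301e-06 m²
R₍25₎ = ρL/A = (2.62×10^-8)(14.2)/(3.301e-06) = 0.1127 Ω
R₍155₎ = R₍25₎(1 + αΔT) = 0.1127 × (1 + 0.0037×130) = 0.1669 Ω
P = I²R = (9.1)² × 0.1669 = 13.8 W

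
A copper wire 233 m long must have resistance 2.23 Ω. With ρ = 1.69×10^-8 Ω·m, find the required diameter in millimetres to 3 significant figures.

A = ρL/R = (1.69×10^-8)(233)/(2.23) = 1.766e-06 m²
d = 2√(A/π) = 1.499e-03 m = 1.50 mm

1.50 mm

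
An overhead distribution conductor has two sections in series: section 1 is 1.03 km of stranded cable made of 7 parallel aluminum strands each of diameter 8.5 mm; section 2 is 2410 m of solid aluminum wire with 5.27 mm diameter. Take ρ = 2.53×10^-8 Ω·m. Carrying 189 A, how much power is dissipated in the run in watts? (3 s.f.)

1.02×10^5 W

Section 1: A_strand = π(4.2500e-03)² = 5.675e-05 m²; R₁ = ρL/(N·A_s) = (2.53×10^-8)(1030)/(7×5.675e-05) = 0.0656 Ω
Section 2: A = π(d/2)² = π(2.6350e-03 m)² = 2.181e-05 m²
R₂ = (2.53×10^-8)(2410)/(2.181e-05) = 2.795 Ω
R = R₁ + R₂ = 2.861 Ω
P = I²R = (189)² × 2.861 = 1.02×10^5 W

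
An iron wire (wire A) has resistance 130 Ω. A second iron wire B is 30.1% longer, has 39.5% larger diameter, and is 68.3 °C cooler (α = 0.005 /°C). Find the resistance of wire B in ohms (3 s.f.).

57.2 Ω

R ∝ ρL/d² with ρ ∝ (1+αΔT), so R_B/R_A = (1 + 30.1/100) × (1 + 39.5/100)⁻² × (1 − 0.005×68.3)
= 1.301 × 0.5139 × 0.6585 = 0.4402
R_B = 0.4402 × 130 = 57.2 Ω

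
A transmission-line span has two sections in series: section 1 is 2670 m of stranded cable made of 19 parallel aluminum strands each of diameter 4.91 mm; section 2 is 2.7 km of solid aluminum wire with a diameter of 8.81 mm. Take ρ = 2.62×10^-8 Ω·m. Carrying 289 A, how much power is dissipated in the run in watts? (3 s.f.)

1.13×10^5 W

Section 1: A_strand = π(2.4550e-03)² = 1.893e-05 m²; R₁ = ρL/(N·A_s) = (2.62×10^-8)(2670)/(19×1.893e-05) = 0.1944 Ω
Section 2: A = π(d/2)² = π(4.4050e-03 m)² = 6.096e-05 m²
R₂ = (2.62×10^-8)(2700)/(6.096e-05) = 1.16 Ω
R = R₁ + R₂ = 1.355 Ω
P = I²R = (289)² × 1.355 = 1.13×10^5 W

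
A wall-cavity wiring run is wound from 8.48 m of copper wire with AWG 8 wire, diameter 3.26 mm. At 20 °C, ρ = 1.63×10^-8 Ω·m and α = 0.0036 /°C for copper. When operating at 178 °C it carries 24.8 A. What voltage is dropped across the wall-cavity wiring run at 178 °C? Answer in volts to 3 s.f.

0.644 V

A = π(3.26/2 mm)² = π(1.6300e-03 m)² = 8.347e-06 m²
R₍20₎ = ρL/A = (1.63×10^-8)(8.48)/(8.347e-06) = 0.01656 Ω
R₍178₎ = R₍20₎(1 + αΔT) = 0.01656 × (1 + 0.0036×158) = 0.02598 Ω
V = IR = 24.8 × 0.02598 = 0.644 V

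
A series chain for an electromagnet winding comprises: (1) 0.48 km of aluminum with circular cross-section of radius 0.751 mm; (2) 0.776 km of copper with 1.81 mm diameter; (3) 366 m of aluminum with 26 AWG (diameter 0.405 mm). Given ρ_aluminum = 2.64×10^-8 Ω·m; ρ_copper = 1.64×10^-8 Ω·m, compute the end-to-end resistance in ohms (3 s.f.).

Seg 1: A = πr² = π(7.5100e-04 m)² = 1.772e-06 m²
R_1 = (2.64×10^-8)(480)/(1.772e-06) = 7.152 Ω
Seg 2: A = π(d/2)² = π(9.0500e-04 m)² = 2.573e-06 m²
R_2 = (1.64×10^-8)(776)/(2.573e-06) = 4.946 Ω
Seg 3: A = π(0.405/2 mm)² = π(2.0250e-04 m)² = 1.288e-07 m²
R_3 = (2.64×10^-8)(366)/(1.288e-07) = 75 Ω
R_total = R_1 + R_2 + R_3 = 87.1 Ω

87.1 Ω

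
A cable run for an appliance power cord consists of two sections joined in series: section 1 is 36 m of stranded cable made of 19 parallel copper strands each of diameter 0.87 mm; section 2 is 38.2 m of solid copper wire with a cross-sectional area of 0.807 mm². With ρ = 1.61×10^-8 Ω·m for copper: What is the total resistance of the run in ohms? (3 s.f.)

0.813 Ω

Section 1: A_strand = π(4.3500e-04)² = 5.945e-07 m²; R₁ = ρL/(N·A_s) = (1.61×10^-8)(36)/(19×5.945e-07) = 0.05132 Ω
Section 2: A = 0.807 mm² = 8.070e-07 m²
R₂ = (1.61×10^-8)(38.2)/(8.070e-07) = 0.7621 Ω
R = R₁ + R₂ = 0.813 Ω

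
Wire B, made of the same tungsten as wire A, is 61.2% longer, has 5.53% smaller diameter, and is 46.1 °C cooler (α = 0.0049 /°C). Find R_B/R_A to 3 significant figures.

1.40

R ∝ ρL/d² with ρ ∝ (1+αΔT), so R_B/R_A = (1 + 61.2/100) × (1 − 5.53/100)⁻² × (1 − 0.0049×46.1)
= 1.612 × 1.121 × 0.7741 = 1.40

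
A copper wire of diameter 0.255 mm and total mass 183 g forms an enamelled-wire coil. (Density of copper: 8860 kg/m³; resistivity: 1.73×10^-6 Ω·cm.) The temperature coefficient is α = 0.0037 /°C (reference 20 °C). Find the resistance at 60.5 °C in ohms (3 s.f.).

ρ = 1.73×10^-6 Ω·cm = 1.73×10^-8 Ω·m
A = π(d/2)² = π(1.2750e-04 m)² = 5.1071e-08 m²
L = m/(density·A) = 0.183/(8860×5.1071e-08) = 404.4 m
R = ρL/A = (1.73×10^-8)(404.4)/(5.1071e-08) = 137 Ω
R(60.5 °C) = 137 × (1 + 0.0037×40.5) = 158 Ω

158 Ω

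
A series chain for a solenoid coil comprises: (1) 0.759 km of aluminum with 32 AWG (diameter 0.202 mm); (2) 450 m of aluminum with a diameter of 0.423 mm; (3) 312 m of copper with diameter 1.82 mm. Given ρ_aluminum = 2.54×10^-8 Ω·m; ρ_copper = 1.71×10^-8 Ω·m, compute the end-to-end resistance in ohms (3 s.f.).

685 Ω

Seg 1: A = π(0.202/2 mm)² = π(1.0100e-04 m)² = 3.205e-08 m²
R_1 = (2.54×10^-8)(759)/(3.205e-08) = 601.6 Ω
Seg 2: A = π(d/2)² = π(2.1150e-04 m)² = 1.405e-07 m²
R_2 = (2.54×10^-8)(450)/(1.405e-07) = 81.33 Ω
Seg 3: A = π(d/2)² = π(9.1000e-04 m)² = 2.602e-06 m²
R_3 = (1.71×10^-8)(312)/(2.602e-06) = 2.051 Ω
R_total = R_1 + R_2 + R_3 = 685 Ω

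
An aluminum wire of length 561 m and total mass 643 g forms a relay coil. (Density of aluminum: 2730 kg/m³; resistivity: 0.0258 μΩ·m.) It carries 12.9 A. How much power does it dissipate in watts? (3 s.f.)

5740 W

ρ = 0.0258 μΩ·m = 2.58×10^-8 Ω·m
A = m/(density·L) = 0.643/(2730×561) = 4.1984e-07 m²
R = ρL/A = (2.58×10^-8)(561)/(4.1984e-07) = 34.47 Ω
P = I²R = (12.9)² × 34.47 = 5740 W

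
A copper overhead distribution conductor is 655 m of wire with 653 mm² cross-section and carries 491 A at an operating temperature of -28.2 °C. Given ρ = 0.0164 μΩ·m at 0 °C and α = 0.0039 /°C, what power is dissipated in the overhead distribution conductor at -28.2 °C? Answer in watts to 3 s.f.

ρ = 0.0164 μΩ·m = 1.64×10^-8 Ω·m
A = 653 mm² = 6.530e-04 m²
R₍0₎ = ρL/A = (1.64×10^-8)(655)/(6.530e-04) = 0.01645 Ω
R₍-28.2₎ = R₍0₎(1 + αΔT) = 0.01645 × (1 + 0.0039×-28.2) = 0.01464 Ω
P = I²R = (491)² × 0.01464 = 3530 W

3530 W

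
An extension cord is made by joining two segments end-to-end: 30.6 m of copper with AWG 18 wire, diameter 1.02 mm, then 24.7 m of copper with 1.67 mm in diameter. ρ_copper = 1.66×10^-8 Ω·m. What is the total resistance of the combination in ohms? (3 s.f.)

0.809 Ω

Segment 1: A = π(1.02/2 mm)² = π(5.1000e-04 m)² = 8.171e-07 m²
R₁ = ρL/A = (1.66×10^-8)(30.6)/(8.171e-07) = 0.6216 Ω
Segment 2: A = π(d/2)² = π(8.3500e-04 m)² = 2.190e-06 m²
R₂ = (1.66×10^-8)(24.7)/(2.190e-06) = 0.1872 Ω
R = R₁ + R₂ = 0.809 Ω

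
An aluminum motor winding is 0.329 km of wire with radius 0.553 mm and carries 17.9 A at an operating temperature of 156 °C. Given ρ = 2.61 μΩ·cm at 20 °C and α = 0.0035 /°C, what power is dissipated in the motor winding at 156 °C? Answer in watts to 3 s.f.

ρ = 2.61 μΩ·cm = 2.61×10^-8 Ω·m
A = πr² = π(5.5300e-04 m)² = 9.607e-07 m²
R₍20₎ = ρL/A = (2.61×10^-8)(329)/(9.607e-07) = 8.938 Ω
R₍156₎ = R₍20₎(1 + αΔT) = 8.938 × (1 + 0.0035×136) = 13.19 Ω
P = I²R = (17.9)² × 13.19 = 4230 W

4230 W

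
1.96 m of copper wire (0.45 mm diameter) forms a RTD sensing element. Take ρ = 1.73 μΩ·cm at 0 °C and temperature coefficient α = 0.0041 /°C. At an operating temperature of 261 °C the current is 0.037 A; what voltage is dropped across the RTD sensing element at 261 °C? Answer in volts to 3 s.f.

0.0163 V

ρ = 1.73 μΩ·cm = 1.73×10^-8 Ω·m
A = π(d/2)² = π(2.2500e-04 m)² = 1.590e-07 m²
R₍0₎ = ρL/A = (1.73×10^-8)(1.96)/(1.590e-07) = 0.2132 Ω
R₍261₎ = R₍0₎(1 + αΔT) = 0.2132 × (1 + 0.0041×261) = 0.4413 Ω
V = IR = 0.037 × 0.4413 = 0.0163 V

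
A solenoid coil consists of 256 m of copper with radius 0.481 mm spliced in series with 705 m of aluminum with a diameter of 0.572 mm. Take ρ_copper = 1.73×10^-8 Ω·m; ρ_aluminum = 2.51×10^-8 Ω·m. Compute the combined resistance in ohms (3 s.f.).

75.0 Ω

Segment 1: A = πr² = π(4.8100e-04 m)² = 7.268e-07 m²
R₁ = ρL/A = (1.73×10^-8)(256)/(7.268e-07) = 6.093 Ω
Segment 2: A = π(d/2)² = π(2.8600e-04 m)² = 2.570e-07 m²
R₂ = (2.51×10^-8)(705)/(2.570e-07) = 68.86 Ω
R = R₁ + R₂ = 75.0 Ω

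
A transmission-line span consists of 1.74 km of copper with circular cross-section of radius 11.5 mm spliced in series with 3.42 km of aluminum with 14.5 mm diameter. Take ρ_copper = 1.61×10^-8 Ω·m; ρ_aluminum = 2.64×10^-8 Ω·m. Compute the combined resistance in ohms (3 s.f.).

0.614 Ω

Segment 1: A = πr² = π(1.1500e-02 m)² = 4.155e-04 m²
R₁ = ρL/A = (1.61×10^-8)(1740)/(4.155e-04) = 0.06743 Ω
Segment 2: A = π(d/2)² = π(7.2500e-03 m)² = 1.651e-04 m²
R₂ = (2.64×10^-8)(3420)/(1.651e-04) = 0.5468 Ω
R = R₁ + R₂ = 0.614 Ω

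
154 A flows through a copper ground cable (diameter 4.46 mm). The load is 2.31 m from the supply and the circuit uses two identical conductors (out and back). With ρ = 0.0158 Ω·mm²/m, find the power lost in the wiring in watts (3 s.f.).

111 W

ρ = 0.0158 Ω·mm²/m = 1.58×10^-8 Ω·m
A = π(d/2)² = π(2.2300e-03 m)² = 1.562e-05 m²
Total conductor length (both ways) L = 2 × 2.31 = 4.62 m
R = ρL/A = (1.58×10^-8)(4.62)/(1.562e-05) = 0.004672 Ω
P = I²R = (154)² × 0.004672 = 111 W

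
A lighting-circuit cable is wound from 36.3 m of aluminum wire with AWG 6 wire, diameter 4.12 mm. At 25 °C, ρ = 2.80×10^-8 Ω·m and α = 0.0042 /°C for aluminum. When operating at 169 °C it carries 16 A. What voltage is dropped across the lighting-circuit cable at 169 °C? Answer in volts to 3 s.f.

A = π(4.12/2 mm)² = π(2.0600e-03 m)² = 1.333e-05 m²
R₍25₎ = ρL/A = (2.80×10^-8)(36.3)/(1.333e-05) = 0.07624 Ω
R₍169₎ = R₍25₎(1 + αΔT) = 0.07624 × (1 + 0.0042×144) = 0.1223 Ω
V = IR = 16 × 0.1223 = 1.96 V

1.96 V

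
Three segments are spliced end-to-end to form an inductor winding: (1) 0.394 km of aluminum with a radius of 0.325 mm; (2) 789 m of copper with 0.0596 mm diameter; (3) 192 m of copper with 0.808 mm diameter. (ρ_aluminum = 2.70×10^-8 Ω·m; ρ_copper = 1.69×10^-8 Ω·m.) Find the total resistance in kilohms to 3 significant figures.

4.82 kΩ

Seg 1: A = πr² = π(3.2500e-04 m)² = 3.318e-07 m²
R_1 = (2.70×10^-8)(394)/(3.318e-07) = 32.06 Ω
Seg 2: A = π(d/2)² = π(2.9800e-05 m)² = 2.790e-09 m²
R_2 = (1.69×10^-8)(789)/(2.790e-09) = 4779 Ω
Seg 3: A = π(d/2)² = π(4.0400e-04 m)² = 5.128e-07 m²
R_3 = (1.69×10^-8)(192)/(5.128e-07) = 6.328 Ω
R_total = R_1 + R_2 + R_3 = 4.82 kΩ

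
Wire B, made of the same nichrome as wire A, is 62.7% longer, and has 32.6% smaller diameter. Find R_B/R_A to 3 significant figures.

R ∝ L/d², so R_B/R_A = (1 + 62.7/100) × (1 − 32.6/100)⁻²
= 1.627 × 2.201 = 3.58

3.58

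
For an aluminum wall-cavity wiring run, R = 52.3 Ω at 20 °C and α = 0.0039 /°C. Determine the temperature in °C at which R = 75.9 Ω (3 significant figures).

136 °C

R = R₀(1 + α(T − T₀)) ⇒ T = T₀ + (R/R₀ − 1)/α
T = 20 + (75.9/52.3 − 1)/0.0039 = 20 + (0.4512)/0.0039 = 136 °C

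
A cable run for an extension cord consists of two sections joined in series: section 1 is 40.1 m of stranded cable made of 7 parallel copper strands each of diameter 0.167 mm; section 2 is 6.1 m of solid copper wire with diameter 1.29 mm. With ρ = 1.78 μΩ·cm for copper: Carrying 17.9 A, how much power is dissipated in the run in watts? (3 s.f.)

ρ = 1.78 μΩ·cm = 1.78×10^-8 Ω·m
Section 1: A_strand = π(8.3500e-05)² = 2.190e-08 m²; R₁ = ρL/(N·A_s) = (1.78×10^-8)(40.1)/(7×2.190e-08) = 4.655 Ω
Section 2: A = π(d/2)² = π(6.4500e-04 m)² = 1.307e-06 m²
R₂ = (1.78×10^-8)(6.1)/(1.307e-06) = 0.08308 Ω
R = R₁ + R₂ = 4.738 Ω
P = I²R = (17.9)² × 4.738 = 1520 W

1520 W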